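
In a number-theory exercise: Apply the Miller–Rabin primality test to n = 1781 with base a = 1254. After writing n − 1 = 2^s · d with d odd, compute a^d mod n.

1527

n − 1 = 1780 = 2^2 · 445, so s = 2 and d = 445.
1254^445 mod 1781 = 1527.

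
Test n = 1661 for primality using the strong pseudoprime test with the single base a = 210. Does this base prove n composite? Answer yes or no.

no

n − 1 = 1660 = 2^2 · 415, so s = 2 and d = 415.
x_0 = 210^415 mod 1661 = 1.
x_0 = 1, so 210 is not a witness.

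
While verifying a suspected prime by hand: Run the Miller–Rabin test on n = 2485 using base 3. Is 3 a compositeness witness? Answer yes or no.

n − 1 = 2484 = 2^2 · 621, so s = 2 and d = 621.
x_0 = 3^621 mod 2485 = 608.
x_0 is neither 1 nor 2484, so continue squaring.
x_1 = 608^2 mod 2485 = 1884.
Reached i = s−1 = 1 without hitting −1: 3 is a Miller–Rabin witness and 2485 is composite.

yes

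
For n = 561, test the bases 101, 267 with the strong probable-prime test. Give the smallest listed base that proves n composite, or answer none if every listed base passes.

267

n − 1 = 560 = 2^4 · 35, so s = 4 and d = 35.
Base 101: x_0 = 101^35 mod 561 = 560. x_0 = 560 ≡ −1, so 101 is not a witness.
Base 267: x_0 = 267^35 mod 561 = 45. x_0 is neither 1 nor 560, so continue squaring. x_1 = 45^2 mod 561 = 342. x_2 = 342^2 mod 561 = 276. x_3 = 276^2 mod 561 = 441. Reached i = s−1 = 3 without hitting −1: 267 is a Miller–Rabin witness and 561 is composite.
The smallest witness among the given bases is 267.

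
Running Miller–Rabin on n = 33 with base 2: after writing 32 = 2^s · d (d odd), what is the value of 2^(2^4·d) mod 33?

31

n − 1 = 32 = 2^5 · 1, so s = 5 and d = 1.
x_0 = 2^1 mod 33 = 2.
x_1 = 2^2 mod 33 = 4.
x_2 = 4^2 mod 33 = 16.
x_3 = 16^2 mod 33 = 25.
x_4 = 25^2 mod 33 = 31.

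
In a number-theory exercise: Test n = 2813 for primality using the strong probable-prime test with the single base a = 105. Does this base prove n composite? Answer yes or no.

n − 1 = 2812 = 2^2 · 703, so s = 2 and d = 703.
x_0 = 105^703 mod 2813 = 1540.
x_0 is neither 1 nor 2812, so continue squaring.
x_1 = 1540^2 mod 2813 = 241.
Reached i = s−1 = 1 without hitting −1: 105 is a Miller–Rabin witness and 2813 is composite.

yes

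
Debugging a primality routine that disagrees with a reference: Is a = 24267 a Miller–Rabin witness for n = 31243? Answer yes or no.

yes

n − 1 = 31242 = 2^1 · 15621, so s = 1 and d = 15621.
x_0 = 24267^15621 mod 31243 = 21680.
x_0 ∉ {1, 31242} and s = 1, so 24267 is a Miller–Rabin witness and 31243 is composite.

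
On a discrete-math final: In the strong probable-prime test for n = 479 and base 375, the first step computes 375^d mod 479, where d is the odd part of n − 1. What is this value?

n − 1 = 478 = 2^1 · 239, so s = 1 and d = 239.
375^239 mod 479 = 1.

1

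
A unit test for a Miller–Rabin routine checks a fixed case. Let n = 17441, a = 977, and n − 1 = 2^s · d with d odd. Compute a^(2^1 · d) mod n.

n − 1 = 17440 = 2^5 · 545, so s = 5 and d = 545.
Repeated squaring mod 17441: 977^1 ≡ 977, 977^2 ≡ 12715, 977^4 ≡ 10596, 977^8 ≡ 7499, 977^16 ≡ 5217, 977^32 ≡ 9129, 977^64 ≡ 5543, 977^128 ≡ 11248, 977^256 ≡ 490, 977^512 ≡ 13367.
545 = 512 + 32 + 1, so 977^545 ≡ 13367·9129·977 ≡ 2933 (mod 17441).
x_0 = 2933.
x_1 = 2933^2 mod 17441 = 4076.

4076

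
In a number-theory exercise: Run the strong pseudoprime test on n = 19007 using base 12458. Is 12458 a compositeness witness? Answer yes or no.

yes

n − 1 = 19006 = 2^1 · 9503, so s = 1 and d = 9503.
x_0 = 12458^9503 mod 19007 = 13081.
x_0 ∉ {1, 19006} and s = 1, so 12458 is a Miller–Rabin witness and 19007 is composite.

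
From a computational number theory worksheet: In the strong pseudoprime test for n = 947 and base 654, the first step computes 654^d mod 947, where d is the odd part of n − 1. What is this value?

n − 1 = 946 = 2^1 · 473, so s = 1 and d = 473.
654^473 mod 947 = 946.

946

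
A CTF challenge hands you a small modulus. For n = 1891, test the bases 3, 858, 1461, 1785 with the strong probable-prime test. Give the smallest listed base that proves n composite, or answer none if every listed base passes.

n − 1 = 1890 = 2^1 · 945, so s = 1 and d = 945.
Base 3: x_0 = 3^945 mod 1891 = 1890. x_0 = 1890 ≡ −1, so 3 is not a witness.
Base 858: x_0 = 858^945 mod 1891 = 1890. x_0 = 1890 ≡ −1, so 858 is not a witness.
Base 1461: x_0 = 1461^945 mod 1891 = 1. x_0 = 1, so 1461 is not a witness.
Base 1785: x_0 = 1785^945 mod 1891 = 1. x_0 = 1, so 1785 is not a witness.
No listed base is a witness for 1891.

none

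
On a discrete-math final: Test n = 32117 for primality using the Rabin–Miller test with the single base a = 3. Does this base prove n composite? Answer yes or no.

n − 1 = 32116 = 2^2 · 8029, so s = 2 and d = 8029.
By repeated squaring, 3^8029 ≡ 29959 (mod 32117).
x_0 = 3^8029 mod 32117 = 29959.
x_0 is neither 1 nor 32116, so continue squaring.
x_1 = 29959^2 mod 32117 = 32116.
x_1 ≡ −1, so 3 is not a witness.

no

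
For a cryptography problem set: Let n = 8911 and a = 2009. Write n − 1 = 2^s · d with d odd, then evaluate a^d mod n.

n − 1 = 8910 = 2^1 · 4455, so s = 1 and d = 4455.
2009^4455 mod 8911 = 7637.

7637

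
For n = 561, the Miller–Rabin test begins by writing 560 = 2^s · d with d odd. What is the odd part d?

35

Halving: 560 → 280 → 140 → 70 → 35; 35 is odd.
So 560 = 2^4 · 35.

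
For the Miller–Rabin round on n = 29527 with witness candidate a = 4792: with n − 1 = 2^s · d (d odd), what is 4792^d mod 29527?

n − 1 = 29526 = 2^1 · 14763, so s = 1 and d = 14763.
By repeated squaring, 4792^14763 ≡ 1 (mod 29527).

1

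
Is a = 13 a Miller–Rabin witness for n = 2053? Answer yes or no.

no

n − 1 = 2052 = 2^2 · 513, so s = 2 and d = 513.
x_0 = 13^513 mod 2053 = 1.
x_0 = 1, so 13 is not a witness.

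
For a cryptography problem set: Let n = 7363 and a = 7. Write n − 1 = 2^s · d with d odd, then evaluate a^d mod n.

519

n − 1 = 7362 = 2^1 · 3681, so s = 1 and d = 3681.
7^3681 mod 7363 = 519.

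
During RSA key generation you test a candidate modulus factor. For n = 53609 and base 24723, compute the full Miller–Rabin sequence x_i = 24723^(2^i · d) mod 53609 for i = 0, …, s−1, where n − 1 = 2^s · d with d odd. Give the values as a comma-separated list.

14240, 28362, 53608

n − 1 = 53608 = 2^3 · 6701, so s = 3 and d = 6701.
x_0 = 24723^6701 mod 53609 = 14240.
x_1 = 14240^2 mod 53609 = 28362.
x_2 = 28362^2 mod 53609 = 53608.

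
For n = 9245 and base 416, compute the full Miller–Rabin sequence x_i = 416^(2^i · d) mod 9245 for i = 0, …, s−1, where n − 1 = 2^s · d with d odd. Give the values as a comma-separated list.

n − 1 = 9244 = 2^2 · 2311, so s = 2 and d = 2311.
x_0 = 416^2311 mod 9245 = 631.
x_1 = 631^2 mod 9245 = 626.

631, 626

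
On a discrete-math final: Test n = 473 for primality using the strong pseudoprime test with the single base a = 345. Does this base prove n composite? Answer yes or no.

yes

n − 1 = 472 = 2^3 · 59, so s = 3 and d = 59.
By repeated squaring, 345^59 ≡ 388 (mod 473).
x_0 = 345^59 mod 473 = 388.
x_0 is neither 1 nor 472, so continue squaring.
x_1 = 388^2 mod 473 = 130.
x_2 = 130^2 mod 473 = 345.
Reached i = s−1 = 2 without hitting −1: 345 is a Miller–Rabin witness and 473 is composite.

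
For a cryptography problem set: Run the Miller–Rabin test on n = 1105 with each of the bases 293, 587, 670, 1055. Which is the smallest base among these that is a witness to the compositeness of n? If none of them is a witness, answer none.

587

n − 1 = 1104 = 2^4 · 69, so s = 4 and d = 69.
Base 293: x_0 = 293^69 mod 1105 = 463. x_0 is neither 1 nor 1104, so continue squaring. x_1 = 463^2 mod 1105 = 1104. x_1 ≡ −1, so 293 is not a witness.
Base 587: x_0 = 587^69 mod 1105 = 382. x_0 is neither 1 nor 1104, so continue squaring. x_1 = 382^2 mod 1105 = 64. x_2 = 64^2 mod 1105 = 781. x_3 = 781^2 mod 1105 = 1. x_3 = 1 but x_2 ≠ ±1, a nontrivial square root of 1 — 587 is a witness and 1105 is composite.
Base 670: x_0 = 670^69 mod 1105 = 385. x_0 is neither 1 nor 1104, so continue squaring. x_1 = 385^2 mod 1105 = 155. x_2 = 155^2 mod 1105 = 820. x_3 = 820^2 mod 1105 = 560. Reached i = s−1 = 3 without hitting −1: 670 is a Miller–Rabin witness and 1105 is composite.
Base 1055: x_0 = 1055^69 mod 1105 = 460. x_0 is neither 1 nor 1104, so continue squaring. x_1 = 460^2 mod 1105 = 545. x_2 = 545^2 mod 1105 = 885. x_3 = 885^2 mod 1105 = 885. Reached i = s−1 = 3 without hitting −1: 1055 is a Miller–Rabin witness and 1105 is composite.
The smallest witness among the given bases is 587.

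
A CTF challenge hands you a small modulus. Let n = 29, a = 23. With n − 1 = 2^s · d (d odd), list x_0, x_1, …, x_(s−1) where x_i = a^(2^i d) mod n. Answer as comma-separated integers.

n − 1 = 28 = 2^2 · 7, so s = 2 and d = 7.
x_0 = 23^7 mod 29 = 1.
x_1 = 1^2 mod 29 = 1.

1, 1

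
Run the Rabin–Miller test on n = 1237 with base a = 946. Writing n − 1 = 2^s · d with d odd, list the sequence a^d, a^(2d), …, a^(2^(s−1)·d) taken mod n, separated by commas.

n − 1 = 1236 = 2^2 · 309, so s = 2 and d = 309.
x_0 = 946^309 mod 1237 = 1.
x_1 = 1^2 mod 1237 = 1.

1, 1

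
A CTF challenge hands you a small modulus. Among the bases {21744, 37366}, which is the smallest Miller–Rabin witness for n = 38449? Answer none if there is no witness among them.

none

n − 1 = 38448 = 2^4 · 2403, so s = 4 and d = 2403.
Base 21744: x_0 = 21744^2403 mod 38449 = 9643. x_0 is neither 1 nor 38448, so continue squaring. x_1 = 9643^2 mod 38449 = 17767. x_2 = 17767^2 mod 38449 = 38448. x_2 ≡ −1, so 21744 is not a witness.
Base 37366: x_0 = 37366^2403 mod 38449 = 1563. x_0 is neither 1 nor 38448, so continue squaring. x_1 = 1563^2 mod 38449 = 20682. x_2 = 20682^2 mod 38449 = 38448. x_2 ≡ −1, so 37366 is not a witness.
No listed base is a witness for 38449.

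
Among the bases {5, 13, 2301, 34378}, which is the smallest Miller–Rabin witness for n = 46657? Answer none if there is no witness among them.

n − 1 = 46656 = 2^6 · 729, so s = 6 and d = 729.
Base 5: x_0 = 5^729 mod 46657 = 746. x_0 is neither 1 nor 46656, so continue squaring. x_1 = 746^2 mod 46657 = 43289. x_2 = 43289^2 mod 46657 = 5773. x_3 = 5773^2 mod 46657 = 14431. x_4 = 14431^2 mod 46657 = 23570. x_5 = 23570^2 mod 46657 = 1. x_5 = 1 but x_4 ≠ ±1, a nontrivial square root of 1 — 5 is a witness and 46657 is composite.
Base 13: x_0 = 13^729 mod 46657 = 35230. x_0 is neither 1 nor 46656, so continue squaring. x_1 = 35230^2 mod 46657 = 30043. x_2 = 30043^2 mod 46657 = 2184. x_3 = 2184^2 mod 46657 = 10842. x_4 = 10842^2 mod 46657 = 19981. x_5 = 19981^2 mod 46657 = 43069. Reached i = s−1 = 5 without hitting −1: 13 is a Miller–Rabin witness and 46657 is composite.
Base 2301: x_0 = 2301^729 mod 46657 = 16614. x_0 is neither 1 nor 46656, so continue squaring. x_1 = 16614^2 mod 46657 = 2184. x_2 = 2184^2 mod 46657 = 10842. x_3 = 10842^2 mod 46657 = 19981. x_4 = 19981^2 mod 46657 = 43069. x_5 = 43069^2 mod 46657 = 43069. Reached i = s−1 = 5 without hitting −1: 2301 is a Miller–Rabin witness and 46657 is composite.
Base 34378: x_0 = 34378^729 mod 46657 = 38264. x_0 is neither 1 nor 46656, so continue squaring. x_1 = 38264^2 mod 46657 = 37036. x_2 = 37036^2 mod 46657 = 42810. x_3 = 42810^2 mod 46657 = 9140. x_4 = 9140^2 mod 46657 = 23570. x_5 = 23570^2 mod 46657 = 1. x_5 = 1 but x_4 ≠ ±1, a nontrivial square root of 1 — 34378 is a witness and 46657 is composite.
The smallest witness among the given bases is 5.

5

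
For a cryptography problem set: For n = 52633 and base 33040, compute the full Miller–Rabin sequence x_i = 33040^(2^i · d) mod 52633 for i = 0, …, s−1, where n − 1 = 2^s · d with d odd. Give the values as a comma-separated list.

8239, 37184, 33579

n − 1 = 52632 = 2^3 · 6579, so s = 3 and d = 6579.
x_0 = 33040^6579 mod 52633 = 8239.
x_1 = 8239^2 mod 52633 = 37184.
x_2 = 37184^2 mod 52633 = 33579.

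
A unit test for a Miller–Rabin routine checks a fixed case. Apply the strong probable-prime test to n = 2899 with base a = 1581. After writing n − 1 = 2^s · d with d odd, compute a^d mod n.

n − 1 = 2898 = 2^1 · 1449, so s = 1 and d = 1449.
1581^1449 mod 2899 = 554.

554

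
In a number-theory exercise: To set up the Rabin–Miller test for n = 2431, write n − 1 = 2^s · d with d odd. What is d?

Halving: 2430 → 1215; 1215 is odd.
So 2430 = 2^1 · 1215.

1215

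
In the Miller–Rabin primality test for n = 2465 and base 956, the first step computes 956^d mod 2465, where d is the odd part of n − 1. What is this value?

n − 1 = 2464 = 2^5 · 77, so s = 5 and d = 77.
Repeated squaring mod 2465: 956^1 ≡ 956, 956^2 ≡ 1886, 956^4 ≡ 1, 956^8 ≡ 1, 956^16 ≡ 1, 956^32 ≡ 1, 956^64 ≡ 1.
77 = 64 + 8 + 4 + 1, so 956^77 ≡ 1·1·1·956 ≡ 956 (mod 2465).

956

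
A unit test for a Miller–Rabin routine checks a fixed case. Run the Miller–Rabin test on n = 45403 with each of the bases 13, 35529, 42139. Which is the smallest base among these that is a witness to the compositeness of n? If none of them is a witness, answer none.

n − 1 = 45402 = 2^1 · 22701, so s = 1 and d = 22701.
Base 13: x_0 = 13^22701 mod 45403 = 45402. x_0 = 45402 ≡ −1, so 13 is not a witness.
Base 35529: x_0 = 35529^22701 mod 45403 = 1. x_0 = 1, so 35529 is not a witness.
Base 42139: x_0 = 42139^22701 mod 45403 = 1. x_0 = 1, so 42139 is not a witness.
No listed base is a witness for 45403.

none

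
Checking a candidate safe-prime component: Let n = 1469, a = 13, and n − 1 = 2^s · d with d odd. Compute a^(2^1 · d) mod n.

1144

n − 1 = 1468 = 2^2 · 367, so s = 2 and d = 367.
By repeated squaring, 13^367 ≡ 741 (mod 1469).
x_0 = 741.
x_1 = 741^2 mod 1469 = 1144.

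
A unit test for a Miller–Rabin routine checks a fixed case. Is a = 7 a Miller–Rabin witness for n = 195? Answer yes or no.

yes

n − 1 = 194 = 2^1 · 97, so s = 1 and d = 97.
x_0 = 7^97 mod 195 = 7.
x_0 ∉ {1, 194} and s = 1, so 7 is a Miller–Rabin witness and 195 is composite.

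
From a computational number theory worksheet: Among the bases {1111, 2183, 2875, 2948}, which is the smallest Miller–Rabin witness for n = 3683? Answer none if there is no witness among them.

n − 1 = 3682 = 2^1 · 1841, so s = 1 and d = 1841.
Base 1111: x_0 = 1111^1841 mod 3683 = 3682. x_0 = 3682 ≡ −1, so 1111 is not a witness.
Base 2183: x_0 = 2183^1841 mod 3683 = 1375. x_0 ∉ {1, 3682} and s = 1, so 2183 is a Miller–Rabin witness and 3683 is composite.
Base 2875: x_0 = 2875^1841 mod 3683 = 3624. x_0 ∉ {1, 3682} and s = 1, so 2875 is a Miller–Rabin witness and 3683 is composite.
Base 2948: x_0 = 2948^1841 mod 3683 = 655. x_0 ∉ {1, 3682} and s = 1, so 2948 is a Miller–Rabin witness and 3683 is composite.
The smallest witness among the given bases is 2183.

2183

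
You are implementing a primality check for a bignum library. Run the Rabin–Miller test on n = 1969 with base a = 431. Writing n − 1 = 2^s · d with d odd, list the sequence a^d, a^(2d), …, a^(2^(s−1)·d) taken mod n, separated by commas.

1592, 361, 367, 797

n − 1 = 1968 = 2^4 · 123, so s = 4 and d = 123.
x_0 = 431^123 mod 1969 = 1592.
x_1 = 1592^2 mod 1969 = 361.
x_2 = 361^2 mod 1969 = 367.
x_3 = 367^2 mod 1969 = 797.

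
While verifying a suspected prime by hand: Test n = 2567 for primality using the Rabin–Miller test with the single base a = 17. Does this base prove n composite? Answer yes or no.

n − 1 = 2566 = 2^1 · 1283, so s = 1 and d = 1283.
Repeated squaring mod 2567: 17^1 ≡ 17, 17^2 ≡ 289, 17^4 ≡ 1377, 17^8 ≡ 1683, 17^16 ≡ 1088, 17^32 ≡ 357, 17^64 ≡ 1666, 17^128 ≡ 629, 17^256 ≡ 323, 17^512 ≡ 1649, 17^1024 ≡ 748.
1283 = 1024 + 256 + 2 + 1, so 17^1283 ≡ 748·323·289·17 ≡ 1683 (mod 2567).
x_0 = 17^1283 mod 2567 = 1683.
x_0 ∉ {1, 2566} and s = 1, so 17 is a Miller–Rabin witness and 2567 is composite.

yes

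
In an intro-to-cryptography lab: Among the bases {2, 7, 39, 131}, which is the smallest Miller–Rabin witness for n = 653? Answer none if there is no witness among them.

none

n − 1 = 652 = 2^2 · 163, so s = 2 and d = 163.
Base 2: x_0 = 2^163 mod 653 = 149. x_0 is neither 1 nor 652, so continue squaring. x_1 = 149^2 mod 653 = 652. x_1 ≡ −1, so 2 is not a witness.
Base 7: x_0 = 7^163 mod 653 = 1. x_0 = 1, so 7 is not a witness.
Base 39: x_0 = 39^163 mod 653 = 149. x_0 is neither 1 nor 652, so continue squaring. x_1 = 149^2 mod 653 = 652. x_1 ≡ −1, so 39 is not a witness.
Base 131: x_0 = 131^163 mod 653 = 1. x_0 = 1, so 131 is not a witness.
No listed base is a witness for 653.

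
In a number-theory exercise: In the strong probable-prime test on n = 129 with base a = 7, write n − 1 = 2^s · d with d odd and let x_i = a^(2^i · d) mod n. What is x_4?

n − 1 = 128 = 2^7 · 1, so s = 7 and d = 1.
x_0 = 7^1 mod 129 = 7.
x_1 = 7^2 mod 129 = 49.
x_2 = 49^2 mod 129 = 79.
x_3 = 79^2 mod 129 = 49.
x_4 = 49^2 mod 129 = 79.

79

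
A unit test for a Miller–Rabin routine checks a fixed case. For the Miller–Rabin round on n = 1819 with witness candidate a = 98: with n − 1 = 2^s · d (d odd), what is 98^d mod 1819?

n − 1 = 1818 = 2^1 · 909, so s = 1 and d = 909.
Repeated squaring mod 1819: 98^1 ≡ 98, 98^2 ≡ 509, 98^4 ≡ 783, 98^8 ≡ 86, 98^16 ≡ 120, 98^32 ≡ 1667, 98^64 ≡ 1276, 98^128 ≡ 171, 98^256 ≡ 137, 98^512 ≡ 579.
909 = 512 + 256 + 128 + 8 + 4 + 1, so 98^909 ≡ 579·137·171·86·783·98 ≡ 1305 (mod 1819).

1305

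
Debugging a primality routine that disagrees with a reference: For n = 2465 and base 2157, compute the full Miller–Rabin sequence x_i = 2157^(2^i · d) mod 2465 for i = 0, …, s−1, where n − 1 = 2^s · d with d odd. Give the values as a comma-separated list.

n − 1 = 2464 = 2^5 · 77, so s = 5 and d = 77.
x_0 = 2157^77 mod 2465 = 597.
x_1 = 597^2 mod 2465 = 1449.
x_2 = 1449^2 mod 2465 = 1886.
x_3 = 1886^2 mod 2465 = 1.
x_4 = 1^2 mod 2465 = 1.

597, 1449, 1886, 1, 1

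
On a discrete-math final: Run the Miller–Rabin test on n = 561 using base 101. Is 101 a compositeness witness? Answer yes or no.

no

n − 1 = 560 = 2^4 · 35, so s = 4 and d = 35.
x_0 = 101^35 mod 561 = 560.
x_0 = 560 ≡ −1, so 101 is not a witness.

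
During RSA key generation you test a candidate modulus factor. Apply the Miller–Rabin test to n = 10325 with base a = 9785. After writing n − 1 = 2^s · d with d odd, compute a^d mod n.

n − 1 = 10324 = 2^2 · 2581, so s = 2 and d = 2581.
9785^2581 mod 10325 = 825.

825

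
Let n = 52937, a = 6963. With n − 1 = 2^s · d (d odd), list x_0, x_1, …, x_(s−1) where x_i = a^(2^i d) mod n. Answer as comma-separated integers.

n − 1 = 52936 = 2^3 · 6617, so s = 3 and d = 6617.
x_0 = 6963^6617 mod 52937 = 1.
x_1 = 1^2 mod 52937 = 1.
x_2 = 1^2 mod 52937 = 1.

1, 1, 1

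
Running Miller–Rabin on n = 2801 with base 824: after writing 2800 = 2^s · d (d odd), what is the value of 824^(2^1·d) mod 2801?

851

n − 1 = 2800 = 2^4 · 175, so s = 4 and d = 175.
x_0 = 824^175 mod 2801 = 817.
x_1 = 817^2 mod 2801 = 851.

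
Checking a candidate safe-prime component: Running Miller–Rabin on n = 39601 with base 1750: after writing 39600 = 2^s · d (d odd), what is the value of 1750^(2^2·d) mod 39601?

11344

n − 1 = 39600 = 2^4 · 2475, so s = 4 and d = 2475.
x_0 = 1750^2475 mod 39601 = 12737.
x_1 = 12737^2 mod 39601 = 25473.
x_2 = 25473^2 mod 39601 = 11344.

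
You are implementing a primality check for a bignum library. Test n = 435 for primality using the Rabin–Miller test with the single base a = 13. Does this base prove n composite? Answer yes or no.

n − 1 = 434 = 2^1 · 217, so s = 1 and d = 217.
By repeated squaring, 13^217 ≡ 28 (mod 435).
x_0 = 13^217 mod 435 = 28.
x_0 ∉ {1, 434} and s = 1, so 13 is a Miller–Rabin witness and 435 is composite.

yes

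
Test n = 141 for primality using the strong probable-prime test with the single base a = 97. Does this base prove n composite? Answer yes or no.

yes

n − 1 = 140 = 2^2 · 35, so s = 2 and d = 35.
x_0 = 97^35 mod 141 = 106.
x_0 is neither 1 nor 140, so continue squaring.
x_1 = 106^2 mod 141 = 97.
Reached i = s−1 = 1 without hitting −1: 97 is a Miller–Rabin witness and 141 is composite.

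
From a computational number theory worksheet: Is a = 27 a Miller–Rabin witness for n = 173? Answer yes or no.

n − 1 = 172 = 2^2 · 43, so s = 2 and d = 43.
x_0 = 27^43 mod 173 = 80.
x_0 is neither 1 nor 172, so continue squaring.
x_1 = 80^2 mod 173 = 172.
x_1 ≡ −1, so 27 is not a witness.

no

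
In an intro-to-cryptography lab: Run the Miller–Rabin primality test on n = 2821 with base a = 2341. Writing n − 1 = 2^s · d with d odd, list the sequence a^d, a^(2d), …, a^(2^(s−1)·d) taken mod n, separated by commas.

1210, 1

n − 1 = 2820 = 2^2 · 705, so s = 2 and d = 705.
x_0 = 2341^705 mod 2821 = 1210.
x_1 = 1210^2 mod 2821 = 1.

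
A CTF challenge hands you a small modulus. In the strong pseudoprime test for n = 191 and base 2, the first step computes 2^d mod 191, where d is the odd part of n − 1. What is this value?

n − 1 = 190 = 2^1 · 95, so s = 1 and d = 95.
2^95 mod 191 = 1.

1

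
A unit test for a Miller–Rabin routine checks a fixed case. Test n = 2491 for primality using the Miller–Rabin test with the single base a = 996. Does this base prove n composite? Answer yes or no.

yes

n − 1 = 2490 = 2^1 · 1245, so s = 1 and d = 1245.
x_0 = 996^1245 mod 2491 = 1528.
x_0 ∉ {1, 2490} and s = 1, so 996 is a Miller–Rabin witness and 2491 is composite.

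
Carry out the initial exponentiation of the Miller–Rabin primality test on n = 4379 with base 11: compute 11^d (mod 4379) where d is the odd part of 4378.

2856

n − 1 = 4378 = 2^1 · 2189, so s = 1 and d = 2189.
Repeated squaring mod 4379: 11^1 ≡ 11, 11^2 ≡ 121, 11^4 ≡ 1504, 11^8 ≡ 2452, 11^16 ≡ 4316, 11^32 ≡ 3969, 11^64 ≡ 1698, 11^128 ≡ 1822, 11^256 ≡ 402, 11^512 ≡ 3960, 11^1024 ≡ 401, 11^2048 ≡ 3157.
2189 = 2048 + 128 + 8 + 4 + 1, so 11^2189 ≡ 3157·1822·2452·1504·11 ≡ 2856 (mod 4379).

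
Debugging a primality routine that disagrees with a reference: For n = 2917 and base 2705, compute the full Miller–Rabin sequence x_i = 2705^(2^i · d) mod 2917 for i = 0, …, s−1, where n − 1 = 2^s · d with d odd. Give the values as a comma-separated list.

54, 2916

n − 1 = 2916 = 2^2 · 729, so s = 2 and d = 729.
x_0 = 2705^729 mod 2917 = 54.
x_1 = 54^2 mod 2917 = 2916.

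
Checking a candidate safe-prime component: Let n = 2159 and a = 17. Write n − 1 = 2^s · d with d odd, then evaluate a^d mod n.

n − 1 = 2158 = 2^1 · 1079, so s = 1 and d = 1079.
17^1079 mod 2159 = 374.

374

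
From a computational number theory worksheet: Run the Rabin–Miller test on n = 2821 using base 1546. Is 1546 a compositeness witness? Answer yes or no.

no

n − 1 = 2820 = 2^2 · 705, so s = 2 and d = 705.
x_0 = 1546^705 mod 2821 = 2820.
x_0 = 2820 ≡ −1, so 1546 is not a witness.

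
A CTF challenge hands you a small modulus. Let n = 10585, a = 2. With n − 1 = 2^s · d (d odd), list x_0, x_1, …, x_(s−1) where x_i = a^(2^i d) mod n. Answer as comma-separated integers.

7958, 10294, 1

n − 1 = 10584 = 2^3 · 1323, so s = 3 and d = 1323.
x_0 = 2^1323 mod 10585 = 7958.
x_1 = 7958^2 mod 10585 = 10294.
x_2 = 10294^2 mod 10585 = 1.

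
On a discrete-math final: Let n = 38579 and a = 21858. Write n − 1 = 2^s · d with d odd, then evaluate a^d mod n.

n − 1 = 38578 = 2^1 · 19289, so s = 1 and d = 19289.
21858^19289 mod 38579 = 9846.

9846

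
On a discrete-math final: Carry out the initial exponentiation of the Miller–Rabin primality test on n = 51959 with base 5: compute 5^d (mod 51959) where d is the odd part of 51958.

41258

n − 1 = 51958 = 2^1 · 25979, so s = 1 and d = 25979.
5^25979 mod 51959 = 41258.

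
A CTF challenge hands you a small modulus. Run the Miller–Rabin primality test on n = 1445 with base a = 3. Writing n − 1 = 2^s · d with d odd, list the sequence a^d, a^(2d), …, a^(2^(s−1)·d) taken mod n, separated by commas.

1238, 944

n − 1 = 1444 = 2^2 · 361, so s = 2 and d = 361.
x_0 = 3^361 mod 1445 = 1238.
x_1 = 1238^2 mod 1445 = 944.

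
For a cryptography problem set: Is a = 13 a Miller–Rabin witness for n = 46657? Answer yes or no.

yes

n − 1 = 46656 = 2^6 · 729, so s = 6 and d = 729.
By repeated squaring, 13^729 ≡ 35230 (mod 46657).
x_0 = 13^729 mod 46657 = 35230.
x_0 is neither 1 nor 46656, so continue squaring.
x_1 = 35230^2 mod 46657 = 30043.
x_2 = 30043^2 mod 46657 = 2184.
x_3 = 2184^2 mod 46657 = 10842.
x_4 = 10842^2 mod 46657 = 19981.
x_5 = 19981^2 mod 46657 = 43069.
Reached i = s−1 = 5 without hitting −1: 13 is a Miller–Rabin witness and 46657 is composite.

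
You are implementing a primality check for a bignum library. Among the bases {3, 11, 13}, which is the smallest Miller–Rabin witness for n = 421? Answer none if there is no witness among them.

n − 1 = 420 = 2^2 · 105, so s = 2 and d = 105.
Base 3: x_0 = 3^105 mod 421 = 1. x_0 = 1, so 3 is not a witness.
Base 11: x_0 = 11^105 mod 421 = 1. x_0 = 1, so 11 is not a witness.
Base 13: x_0 = 13^105 mod 421 = 392. x_0 is neither 1 nor 420, so continue squaring. x_1 = 392^2 mod 421 = 420. x_1 ≡ −1, so 13 is not a witness.
No listed base is a witness for 421.

none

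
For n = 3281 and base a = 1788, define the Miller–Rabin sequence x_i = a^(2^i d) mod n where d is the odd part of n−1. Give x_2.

n − 1 = 3280 = 2^4 · 205, so s = 4 and d = 205.
x_0 = 1788^205 mod 3281 = 2936.
x_1 = 2936^2 mod 3281 = 909.
x_2 = 909^2 mod 3281 = 2750.

2750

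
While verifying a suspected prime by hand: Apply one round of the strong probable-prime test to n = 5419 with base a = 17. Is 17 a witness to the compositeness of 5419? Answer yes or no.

n − 1 = 5418 = 2^1 · 2709, so s = 1 and d = 2709.
Repeated squaring mod 5419: 17^1 ≡ 17, 17^2 ≡ 289, 17^4 ≡ 2236, 17^8 ≡ 3378, 17^16 ≡ 3889, 17^32 ≡ 5311, 17^64 ≡ 826, 17^128 ≡ 4901, 17^256 ≡ 2793, 17^512 ≡ 2908, 17^1024 ≡ 2824, 17^2048 ≡ 3627.
2709 = 2048 + 512 + 128 + 16 + 4 + 1, so 17^2709 ≡ 3627·2908·4901·3889·2236·17 ≡ 1 (mod 5419).
x_0 = 17^2709 mod 5419 = 1.
x_0 = 1, so 17 is not a witness.

no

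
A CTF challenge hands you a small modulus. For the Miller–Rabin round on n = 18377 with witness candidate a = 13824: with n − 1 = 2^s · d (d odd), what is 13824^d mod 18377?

6763

n − 1 = 18376 = 2^3 · 2297, so s = 3 and d = 2297.
13824^2297 mod 18377 = 6763.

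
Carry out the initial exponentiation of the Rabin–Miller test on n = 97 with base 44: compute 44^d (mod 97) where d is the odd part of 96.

18

n − 1 = 96 = 2^5 · 3, so s = 5 and d = 3.
44^3 mod 97 = 18.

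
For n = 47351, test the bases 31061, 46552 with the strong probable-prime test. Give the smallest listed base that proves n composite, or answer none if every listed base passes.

n − 1 = 47350 = 2^1 · 23675, so s = 1 and d = 23675.
Base 31061: x_0 = 31061^23675 mod 47351 = 1. x_0 = 1, so 31061 is not a witness.
Base 46552: x_0 = 46552^23675 mod 47351 = 1. x_0 = 1, so 46552 is not a witness.
No listed base is a witness for 47351.

none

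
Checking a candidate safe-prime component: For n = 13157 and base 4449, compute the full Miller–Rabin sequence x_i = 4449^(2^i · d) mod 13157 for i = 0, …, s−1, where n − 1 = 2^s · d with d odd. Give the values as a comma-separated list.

n − 1 = 13156 = 2^2 · 3289, so s = 2 and d = 3289.
x_0 = 4449^3289 mod 13157 = 2522.
x_1 = 2522^2 mod 13157 = 5653.

2522, 5653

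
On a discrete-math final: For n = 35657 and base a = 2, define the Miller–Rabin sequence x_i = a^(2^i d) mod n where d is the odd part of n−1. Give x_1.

n − 1 = 35656 = 2^3 · 4457, so s = 3 and d = 4457.
x_0 = 2^4457 mod 35657 = 4239.
x_1 = 4239^2 mod 35657 = 33650.

33650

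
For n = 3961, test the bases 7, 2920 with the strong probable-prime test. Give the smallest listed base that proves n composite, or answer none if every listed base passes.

n − 1 = 3960 = 2^3 · 495, so s = 3 and d = 495.
Base 7: x_0 = 7^495 mod 3961 = 2963. x_0 is neither 1 nor 3960, so continue squaring. x_1 = 2963^2 mod 3961 = 1793. x_2 = 1793^2 mod 3961 = 2478. Reached i = s−1 = 2 without hitting −1: 7 is a Miller–Rabin witness and 3961 is composite.
Base 2920: x_0 = 2920^495 mod 3961 = 55. x_0 is neither 1 nor 3960, so continue squaring. x_1 = 55^2 mod 3961 = 3025. x_2 = 3025^2 mod 3961 = 715. Reached i = s−1 = 2 without hitting −1: 2920 is a Miller–Rabin witness and 3961 is composite.
The smallest witness among the given bases is 7.

7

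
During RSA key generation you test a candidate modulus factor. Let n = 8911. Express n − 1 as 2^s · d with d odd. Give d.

Halving: 8910 → 4455; 4455 is odd.
So 8910 = 2^1 · 4455.

4455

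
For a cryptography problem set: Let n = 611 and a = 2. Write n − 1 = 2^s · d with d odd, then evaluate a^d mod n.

n − 1 = 610 = 2^1 · 305, so s = 1 and d = 305.
2^305 mod 611 = 487.

487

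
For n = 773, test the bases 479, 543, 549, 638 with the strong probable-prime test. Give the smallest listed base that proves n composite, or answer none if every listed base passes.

none

n − 1 = 772 = 2^2 · 193, so s = 2 and d = 193.
Base 479: x_0 = 479^193 mod 773 = 772. x_0 = 772 ≡ −1, so 479 is not a witness.
Base 543: x_0 = 543^193 mod 773 = 456. x_0 is neither 1 nor 772, so continue squaring. x_1 = 456^2 mod 773 = 772. x_1 ≡ −1, so 543 is not a witness.
Base 549: x_0 = 549^193 mod 773 = 1. x_0 = 1, so 549 is not a witness.
Base 638: x_0 = 638^193 mod 773 = 1. x_0 = 1, so 638 is not a witness.
No listed base is a witness for 773.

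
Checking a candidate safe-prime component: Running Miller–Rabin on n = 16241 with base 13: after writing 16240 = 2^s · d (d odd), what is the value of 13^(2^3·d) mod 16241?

n − 1 = 16240 = 2^4 · 1015, so s = 4 and d = 1015.
x_0 = 13^1015 mod 16241 = 11715.
x_1 = 11715^2 mod 16241 = 4775.
x_2 = 4775^2 mod 16241 = 14502.
x_3 = 14502^2 mod 16241 = 3295.

3295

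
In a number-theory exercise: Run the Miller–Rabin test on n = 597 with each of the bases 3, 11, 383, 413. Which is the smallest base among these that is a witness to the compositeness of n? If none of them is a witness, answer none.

n − 1 = 596 = 2^2 · 149, so s = 2 and d = 149.
Base 3: x_0 = 3^149 mod 597 = 384. x_0 is neither 1 nor 596, so continue squaring. x_1 = 384^2 mod 597 = 594. Reached i = s−1 = 1 without hitting −1: 3 is a Miller–Rabin witness and 597 is composite.
Base 11: x_0 = 11^149 mod 597 = 335. x_0 is neither 1 nor 596, so continue squaring. x_1 = 335^2 mod 597 = 586. Reached i = s−1 = 1 without hitting −1: 11 is a Miller–Rabin witness and 597 is composite.
Base 383: x_0 = 383^149 mod 597 = 329. x_0 is neither 1 nor 596, so continue squaring. x_1 = 329^2 mod 597 = 184. Reached i = s−1 = 1 without hitting −1: 383 is a Miller–Rabin witness and 597 is composite.
Base 413: x_0 = 413^149 mod 597 = 467. x_0 is neither 1 nor 596, so continue squaring. x_1 = 467^2 mod 597 = 184. Reached i = s−1 = 1 without hitting −1: 413 is a Miller–Rabin witness and 597 is composite.
The smallest witness among the given bases is 3.

3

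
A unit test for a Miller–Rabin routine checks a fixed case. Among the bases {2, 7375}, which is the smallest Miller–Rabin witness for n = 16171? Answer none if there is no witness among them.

2

n − 1 = 16170 = 2^1 · 8085, so s = 1 and d = 8085.
Base 2: x_0 = 2^8085 mod 16171 = 9655. x_0 ∉ {1, 16170} and s = 1, so 2 is a Miller–Rabin witness and 16171 is composite.
Base 7375: x_0 = 7375^8085 mod 16171 = 5848. x_0 ∉ {1, 16170} and s = 1, so 7375 is a Miller–Rabin witness and 16171 is composite.
The smallest witness among the given bases is 2.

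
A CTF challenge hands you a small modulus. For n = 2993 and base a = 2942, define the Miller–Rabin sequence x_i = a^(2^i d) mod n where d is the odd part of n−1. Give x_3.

2921

n − 1 = 2992 = 2^4 · 187, so s = 4 and d = 187.
x_0 = 2942^187 mod 2993 = 720.
x_1 = 720^2 mod 2993 = 611.
x_2 = 611^2 mod 2993 = 2189.
x_3 = 2189^2 mod 2993 = 2921.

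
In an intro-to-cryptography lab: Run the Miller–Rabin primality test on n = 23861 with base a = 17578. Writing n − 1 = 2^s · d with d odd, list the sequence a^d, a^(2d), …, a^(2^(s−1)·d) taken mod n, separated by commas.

n − 1 = 23860 = 2^2 · 5965, so s = 2 and d = 5965.
x_0 = 17578^5965 mod 23861 = 4421.
x_1 = 4421^2 mod 23861 = 3082.

4421, 3082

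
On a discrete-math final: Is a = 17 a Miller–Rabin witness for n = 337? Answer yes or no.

n − 1 = 336 = 2^4 · 21, so s = 4 and d = 21.
Repeated squaring mod 337: 17^1 ≡ 17, 17^2 ≡ 289, 17^4 ≡ 282, 17^8 ≡ 329, 17^16 ≡ 64.
21 = 16 + 4 + 1, so 17^21 ≡ 64·282·17 ≡ 146 (mod 337).
x_0 = 17^21 mod 337 = 146.
x_0 is neither 1 nor 336, so continue squaring.
x_1 = 146^2 mod 337 = 85.
x_2 = 85^2 mod 337 = 148.
x_3 = 148^2 mod 337 = 336.
x_3 ≡ −1, so 17 is not a witness.

no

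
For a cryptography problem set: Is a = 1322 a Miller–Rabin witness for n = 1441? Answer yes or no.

n − 1 = 1440 = 2^5 · 45, so s = 5 and d = 45.
x_0 = 1322^45 mod 1441 = 637.
x_0 is neither 1 nor 1440, so continue squaring.
x_1 = 637^2 mod 1441 = 848.
x_2 = 848^2 mod 1441 = 45.
x_3 = 45^2 mod 1441 = 584.
x_4 = 584^2 mod 1441 = 980.
Reached i = s−1 = 4 without hitting −1: 1322 is a Miller–Rabin witness and 1441 is composite.

yes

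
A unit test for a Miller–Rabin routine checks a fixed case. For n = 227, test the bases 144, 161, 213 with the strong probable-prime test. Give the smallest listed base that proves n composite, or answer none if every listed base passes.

none

n − 1 = 226 = 2^1 · 113, so s = 1 and d = 113.
Base 144: x_0 = 144^113 mod 227 = 1. x_0 = 1, so 144 is not a witness.
Base 161: x_0 = 161^113 mod 227 = 1. x_0 = 1, so 161 is not a witness.
Base 213: x_0 = 213^113 mod 227 = 1. x_0 = 1, so 213 is not a witness.
No listed base is a witness for 227.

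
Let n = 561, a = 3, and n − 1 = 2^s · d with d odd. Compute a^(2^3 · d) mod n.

441

n − 1 = 560 = 2^4 · 35, so s = 4 and d = 35.
Repeated squaring mod 561: 3^1 ≡ 3, 3^2 ≡ 9, 3^4 ≡ 81, 3^8 ≡ 390, 3^16 ≡ 69, 3^32 ≡ 273.
35 = 32 + 2 + 1, so 3^35 ≡ 273·9·3 ≡ 78 (mod 561).
x_0 = 78.
x_1 = 78^2 mod 561 = 474.
x_2 = 474^2 mod 561 = 276.
x_3 = 276^2 mod 561 = 441.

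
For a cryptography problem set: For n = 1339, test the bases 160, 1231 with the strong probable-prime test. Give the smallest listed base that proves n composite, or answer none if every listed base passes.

1231

n − 1 = 1338 = 2^1 · 669, so s = 1 and d = 669.
Base 160: x_0 = 160^669 mod 1339 = 1338. x_0 = 1338 ≡ −1, so 160 is not a witness.
Base 1231: x_0 = 1231^669 mod 1339 = 690. x_0 ∉ {1, 1338} and s = 1, so 1231 is a Miller–Rabin witness and 1339 is composite.
The smallest witness among the given bases is 1231.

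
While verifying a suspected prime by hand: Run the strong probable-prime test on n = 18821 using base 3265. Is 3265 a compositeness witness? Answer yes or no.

yes

n − 1 = 18820 = 2^2 · 4705, so s = 2 and d = 4705.
x_0 = 3265^4705 mod 18821 = 133.
x_0 is neither 1 nor 18820, so continue squaring.
x_1 = 133^2 mod 18821 = 17689.
Reached i = s−1 = 1 without hitting −1: 3265 is a Miller–Rabin witness and 18821 is composite.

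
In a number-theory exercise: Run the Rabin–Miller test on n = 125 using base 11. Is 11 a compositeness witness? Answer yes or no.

n − 1 = 124 = 2^2 · 31, so s = 2 and d = 31.
Repeated squaring mod 125: 11^1 ≡ 11, 11^2 ≡ 121, 11^4 ≡ 16, 11^8 ≡ 6, 11^16 ≡ 36.
31 = 16 + 8 + 4 + 2 + 1, so 11^31 ≡ 36·6·16·121·11 ≡ 61 (mod 125).
x_0 = 11^31 mod 125 = 61.
x_0 is neither 1 nor 124, so continue squaring.
x_1 = 61^2 mod 125 = 96.
Reached i = s−1 = 1 without hitting −1: 11 is a Miller–Rabin witness and 125 is composite.

yes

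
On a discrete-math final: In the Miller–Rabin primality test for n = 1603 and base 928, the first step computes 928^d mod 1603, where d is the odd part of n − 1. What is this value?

n − 1 = 1602 = 2^1 · 801, so s = 1 and d = 801.
928^801 mod 1603 = 1499.

1499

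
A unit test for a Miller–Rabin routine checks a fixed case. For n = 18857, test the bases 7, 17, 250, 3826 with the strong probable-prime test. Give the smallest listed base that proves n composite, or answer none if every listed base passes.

7

n − 1 = 18856 = 2^3 · 2357, so s = 3 and d = 2357.
Base 7: x_0 = 7^2357 mod 18857 = 3388. x_0 is neither 1 nor 18856, so continue squaring. x_1 = 3388^2 mod 18857 = 13488. x_2 = 13488^2 mod 18857 = 12665. Reached i = s−1 = 2 without hitting −1: 7 is a Miller–Rabin witness and 18857 is composite.
Base 17: x_0 = 17^2357 mod 18857 = 7553. x_0 is neither 1 nor 18856, so continue squaring. x_1 = 7553^2 mod 18857 = 5384. x_2 = 5384^2 mod 18857 = 4247. Reached i = s−1 = 2 without hitting −1: 17 is a Miller–Rabin witness and 18857 is composite.
Base 250: x_0 = 250^2357 mod 18857 = 9173. x_0 is neither 1 nor 18856, so continue squaring. x_1 = 9173^2 mod 18857 = 3995. x_2 = 3995^2 mod 18857 = 7003. Reached i = s−1 = 2 without hitting −1: 250 is a Miller–Rabin witness and 18857 is composite.
Base 3826: x_0 = 3826^2357 mod 18857 = 11649. x_0 is neither 1 nor 18856, so continue squaring. x_1 = 11649^2 mod 18857 = 4229. x_2 = 4229^2 mod 18857 = 8005. Reached i = s−1 = 2 without hitting −1: 3826 is a Miller–Rabin witness and 18857 is composite.
The smallest witness among the given bases is 7.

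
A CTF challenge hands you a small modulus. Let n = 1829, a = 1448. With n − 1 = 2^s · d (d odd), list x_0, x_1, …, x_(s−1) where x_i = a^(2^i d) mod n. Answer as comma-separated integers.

n − 1 = 1828 = 2^2 · 457, so s = 2 and d = 457.
x_0 = 1448^457 mod 1829 = 1168.
x_1 = 1168^2 mod 1829 = 1619.

1168, 1619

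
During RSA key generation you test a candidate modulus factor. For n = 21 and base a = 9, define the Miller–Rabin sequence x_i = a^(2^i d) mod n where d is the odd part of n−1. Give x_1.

9

n − 1 = 20 = 2^2 · 5, so s = 2 and d = 5.
x_0 = 9^5 mod 21 = 18.
x_1 = 18^2 mod 21 = 9.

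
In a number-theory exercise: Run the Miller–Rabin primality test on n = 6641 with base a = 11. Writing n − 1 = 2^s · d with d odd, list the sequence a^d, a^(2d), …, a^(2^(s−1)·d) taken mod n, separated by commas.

1129, 6210, 6454, 1764

n − 1 = 6640 = 2^4 · 415, so s = 4 and d = 415.
x_0 = 11^415 mod 6641 = 1129.
x_1 = 1129^2 mod 6641 = 6210.
x_2 = 6210^2 mod 6641 = 6454.
x_3 = 6454^2 mod 6641 = 1764.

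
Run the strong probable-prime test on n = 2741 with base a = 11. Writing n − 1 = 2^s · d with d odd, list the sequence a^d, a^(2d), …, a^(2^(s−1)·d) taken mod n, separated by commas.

2085, 2740

n − 1 = 2740 = 2^2 · 685, so s = 2 and d = 685.
x_0 = 11^685 mod 2741 = 2085.
x_1 = 2085^2 mod 2741 = 2740.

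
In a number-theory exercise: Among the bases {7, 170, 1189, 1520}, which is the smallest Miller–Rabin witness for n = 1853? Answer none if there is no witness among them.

n − 1 = 1852 = 2^2 · 463, so s = 2 and d = 463.
Base 7: x_0 = 7^463 mod 1853 = 1093. x_0 is neither 1 nor 1852, so continue squaring. x_1 = 1093^2 mod 1853 = 1317. Reached i = s−1 = 1 without hitting −1: 7 is a Miller–Rabin witness and 1853 is composite.
Base 170: x_0 = 170^463 mod 1853 = 102. x_0 is neither 1 nor 1852, so continue squaring. x_1 = 102^2 mod 1853 = 1139. Reached i = s−1 = 1 without hitting −1: 170 is a Miller–Rabin witness and 1853 is composite.
Base 1189: x_0 = 1189^463 mod 1853 = 815. x_0 is neither 1 nor 1852, so continue squaring. x_1 = 815^2 mod 1853 = 851. Reached i = s−1 = 1 without hitting −1: 1189 is a Miller–Rabin witness and 1853 is composite.
Base 1520: x_0 = 1520^463 mod 1853 = 396. x_0 is neither 1 nor 1852, so continue squaring. x_1 = 396^2 mod 1853 = 1164. Reached i = s−1 = 1 without hitting −1: 1520 is a Miller–Rabin witness and 1853 is composite.
The smallest witness among the given bases is 7.

7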